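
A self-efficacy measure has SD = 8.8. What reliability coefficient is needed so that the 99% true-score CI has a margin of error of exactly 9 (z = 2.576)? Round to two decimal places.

Required SEM = 9 / 2.576 ≈ 3.4938
r = 1 − (3.4938/8.8)² ≈ 1 − 0.1576 ≈ 0.8424

0.84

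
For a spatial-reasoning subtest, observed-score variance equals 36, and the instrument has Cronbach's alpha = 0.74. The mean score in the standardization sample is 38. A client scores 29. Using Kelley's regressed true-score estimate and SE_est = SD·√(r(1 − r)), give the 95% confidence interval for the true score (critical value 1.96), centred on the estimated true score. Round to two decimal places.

SD = √36 = 6.0000
T̂ = r·X + (1 − r)·M = 0.7400·29 + 0.2600·38 = 21.4600 + 9.8800 ≈ 31.3400
SE_est = 6.0000·√(0.7400·0.2600) ≈ 2.6318
CI = 31.3400 ± 1.96 · 2.6318 → [26.1817, 36.4983]

[26.18, 36.50]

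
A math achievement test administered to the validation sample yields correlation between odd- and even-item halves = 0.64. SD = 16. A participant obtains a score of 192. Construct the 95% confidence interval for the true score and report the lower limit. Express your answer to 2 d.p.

177.31

Full-length reliability (Spearman-Brown) = 2(0.64)/(1+0.64) ≈ 0.7805
SEM = 16.0000×√(1 − 0.7805) ≈ 7.4963
1.96 × SEM ≈ 14.6928
Lower limit = 192 − 14.6928 ≈ 177.3072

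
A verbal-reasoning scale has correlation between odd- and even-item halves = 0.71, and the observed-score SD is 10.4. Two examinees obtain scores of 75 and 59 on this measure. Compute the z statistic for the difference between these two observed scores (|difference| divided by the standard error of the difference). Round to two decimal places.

Full-length reliability (Spearman-Brown) = 2(0.71)/(1+0.71) ≈ 0.8304
SEM = 10.4000 · √(1 − 0.8304) = 10.4000 · √0.1696 ≈ 10.4000 · 0.4118 ≈ 4.2829
SE_diff = SEM · √2 ≈ 4.2829 · 1.4142 ≈ 6.0569
z = 16 / 6.0569 ≈ 2.6416

2.64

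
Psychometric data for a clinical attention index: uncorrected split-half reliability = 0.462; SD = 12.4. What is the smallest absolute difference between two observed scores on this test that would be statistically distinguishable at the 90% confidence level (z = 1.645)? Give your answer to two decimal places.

r_full = 2·0.462 / (1 + 0.462) ≃ 0.632
SEM = 12.400 × √(1 − 0.632) = 12.400 × √0.368 ≃ 12.400 × 0.607 ≃ 7.522
SE_diff = √2 × SEM ≃ 10.638
Smallest detectable difference = 1.645×10.638 ≃ 17.499

17.50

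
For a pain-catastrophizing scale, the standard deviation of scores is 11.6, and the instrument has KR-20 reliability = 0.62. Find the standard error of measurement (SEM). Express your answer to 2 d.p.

7.15

SEM = 11.6000 · √(1 − 0.6200) = 11.6000 · √0.3800 ≈ 11.6000 · 0.6164 ≈ 7.1507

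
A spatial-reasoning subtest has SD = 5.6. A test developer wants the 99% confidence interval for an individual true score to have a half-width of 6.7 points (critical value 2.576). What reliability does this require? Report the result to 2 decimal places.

SEM needed = half-width / z = 6.7/2.576 ≃ 2.60093
Required reliability = 1 − (SEM/SD)² = 1 − 0.21572 ≃ 0.78428

0.78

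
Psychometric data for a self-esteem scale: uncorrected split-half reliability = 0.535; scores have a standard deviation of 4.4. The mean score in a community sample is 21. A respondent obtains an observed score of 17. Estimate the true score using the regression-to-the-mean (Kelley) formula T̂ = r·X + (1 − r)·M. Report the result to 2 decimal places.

18.21

r_full = 2·0.535 / (1 + 0.535) ≈ 0.6971
Estimated true score = 0.6971·17 + (1 − 0.6971)·21 ≈ 18.2117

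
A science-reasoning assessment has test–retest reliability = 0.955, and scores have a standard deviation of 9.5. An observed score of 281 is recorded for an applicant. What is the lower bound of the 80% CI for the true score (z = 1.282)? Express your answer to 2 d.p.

SEM = 9.50000 * √(1 − 0.95500) = 9.50000 * √0.04500 ≈ 9.50000 * 0.21213 ≈ 2.01525
Margin = 1.282 * 2.01525 ≈ 2.58356
Lower limit = 281 − 2.58356 ≈ 278.41644

278.42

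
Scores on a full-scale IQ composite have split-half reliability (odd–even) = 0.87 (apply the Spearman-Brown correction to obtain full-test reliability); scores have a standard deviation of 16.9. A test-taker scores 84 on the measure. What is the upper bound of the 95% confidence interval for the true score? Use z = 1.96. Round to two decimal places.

r_full = 2·0.87 / (1 + 0.87) ≈ 0.930
SEM = 16.900*√(1 − 0.930) ≈ 4.456
1.96 * SEM ≈ 8.734
Upper limit = 84 + 8.734 ≈ 92.734

92.73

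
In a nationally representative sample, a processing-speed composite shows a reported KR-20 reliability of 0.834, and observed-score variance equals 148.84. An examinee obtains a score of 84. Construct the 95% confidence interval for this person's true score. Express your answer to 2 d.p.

SD = √148.84 = 12.2000
SEM = 12.2000 · √(1 − 0.8340) = 12.2000 · √0.1660 ≈ 12.2000 · 0.4074 ≈ 4.9707
Margin = 1.96 · 4.9707 ≈ 9.7425
Interval: (74.2575, 93.7425)

[74.26, 93.74]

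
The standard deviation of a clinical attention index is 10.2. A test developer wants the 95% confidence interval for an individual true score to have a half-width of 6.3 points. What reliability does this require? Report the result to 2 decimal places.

0.90

Required SEM = 6.3 / 1.96 ≈ 3.2143
r = 1 − (3.2143/10.2)² ≈ 1 − 0.0993 ≈ 0.9007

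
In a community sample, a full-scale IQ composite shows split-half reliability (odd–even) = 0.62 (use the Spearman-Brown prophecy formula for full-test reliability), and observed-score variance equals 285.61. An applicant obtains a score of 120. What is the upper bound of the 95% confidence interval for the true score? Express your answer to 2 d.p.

136.04

σ = 285.61^(1/2) = 16.90000
Full-length reliability (Spearman-Brown) = 2(0.62)/(1+0.62) ≃ 0.76543
SEM = 16.90000 · √(1 − 0.76543) = 16.90000 · √0.23457 ≃ 16.90000 · 0.48432 ≃ 8.18504
1.96 · SEM ≃ 16.04269
Upper limit = 120 + 16.04269 ≃ 136.04269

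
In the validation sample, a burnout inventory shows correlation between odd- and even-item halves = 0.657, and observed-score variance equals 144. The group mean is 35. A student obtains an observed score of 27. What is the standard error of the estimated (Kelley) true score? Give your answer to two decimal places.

σ = 144^(1/2) = 12.0000
Spearman-Brown: r = 2(0.657) / (1 + 0.657) = 1.3140 / 1.6570 ≈ 0.7930
SE_est = SD · √(r(1 − r)) = 12.0000 · √0.1642 ≈ 12.0000 · 0.4052 ≈ 4.8619

4.86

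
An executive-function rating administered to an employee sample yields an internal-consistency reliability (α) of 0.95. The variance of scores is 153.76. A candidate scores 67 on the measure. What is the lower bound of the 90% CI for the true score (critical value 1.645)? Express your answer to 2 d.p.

62.44

σ = 153.76^(1/2) = 12.4000
The standard error of measurement is 12.4000×√(1 − 0.9500) ≃ 12.4000×0.2236 ≃ 2.7727.
Half-width = 1.645×2.7727 ≃ 4.5611
Lower limit = 67 − 4.5611 ≃ 62.4389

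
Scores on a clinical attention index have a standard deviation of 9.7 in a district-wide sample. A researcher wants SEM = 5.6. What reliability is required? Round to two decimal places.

0.67

r = 1 − (SEM / SD)² = 1 − (5.60000 / 9.7)² ≃ 1 − 0.33330 ≃ 0.66670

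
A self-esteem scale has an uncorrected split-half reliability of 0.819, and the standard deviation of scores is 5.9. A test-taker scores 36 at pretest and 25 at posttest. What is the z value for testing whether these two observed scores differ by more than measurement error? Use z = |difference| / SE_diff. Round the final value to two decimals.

4.18

Full-length reliability (Spearman-Brown) = 2(0.819)/(1+0.819) ≈ 0.9005
SEM = 5.9000×√(1 − 0.9005) ≈ 1.8611
SE_diff = √2 × SEM ≈ 2.6320
z = |36 − 25| / 2.6320 = 11 / 2.6320 ≈ 4.1793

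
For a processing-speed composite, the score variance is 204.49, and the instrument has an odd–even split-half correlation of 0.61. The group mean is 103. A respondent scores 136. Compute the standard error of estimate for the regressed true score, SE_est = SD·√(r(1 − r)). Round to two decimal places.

SD = √204.49 = 14.3000
Full-length reliability (Spearman-Brown) = 2(0.61)/(1+0.61) ≃ 0.7578
SE_est = 14.3000·√[r(1 − r)] ≃ 6.1266

6.13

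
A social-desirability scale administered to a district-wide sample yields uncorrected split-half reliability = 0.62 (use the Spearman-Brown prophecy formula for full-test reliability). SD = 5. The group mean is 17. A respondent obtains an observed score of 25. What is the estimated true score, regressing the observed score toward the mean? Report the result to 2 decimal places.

23.12

Spearman-Brown: r = 2(0.62) / (1 + 0.62) = 1.24000 / 1.62000 ≈ 0.76543
Estimated true score = 0.76543×25 + (1 − 0.76543)×17 ≈ 23.12346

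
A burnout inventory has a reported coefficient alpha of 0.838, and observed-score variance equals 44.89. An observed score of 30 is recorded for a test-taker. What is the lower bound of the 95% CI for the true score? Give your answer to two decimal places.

24.71

SD = √44.89 = 6.700
SEM = 6.700 * √(1 − 0.838) = 6.700 * √0.162 ≃ 6.700 * 0.402 ≃ 2.697
Half-width = 1.96*2.697 ≃ 5.286
Lower bound: 30 − 5.286 = 24.714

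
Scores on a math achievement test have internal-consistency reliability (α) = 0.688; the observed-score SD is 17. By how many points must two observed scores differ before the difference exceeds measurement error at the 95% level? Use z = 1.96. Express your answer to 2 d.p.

26.32

SEM = 17.00000 · √(1 − 0.68800) = 17.00000 · √0.31200 ≈ 17.00000 · 0.55857 ≈ 9.49568
SE_diff = √2 · SEM ≈ 13.42892
Minimum reliable difference = 1.96 · SE_diff ≈ 1.96 · 13.42892 ≈ 26.32069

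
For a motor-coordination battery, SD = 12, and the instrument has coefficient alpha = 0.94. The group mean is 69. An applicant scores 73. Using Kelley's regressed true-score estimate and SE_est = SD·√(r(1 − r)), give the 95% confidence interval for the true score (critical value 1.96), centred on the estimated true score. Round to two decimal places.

T̂ = r·X + (1 − r)·M = 0.940*73 + 0.060*69 = 68.620 + 4.140 ≈ 72.760
SE_est = SD * √(r(1 − r)) = 12.000 * √0.056 ≈ 12.000 * 0.237 ≈ 2.850
95% CI: 72.760 ± 5.586 ≈ (67.174, 78.346)

[67.17, 78.35]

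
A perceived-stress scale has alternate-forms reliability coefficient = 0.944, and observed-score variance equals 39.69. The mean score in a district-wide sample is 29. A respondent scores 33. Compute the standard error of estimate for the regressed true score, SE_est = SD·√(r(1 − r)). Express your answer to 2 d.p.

SD = √39.69 = 6.3000
SE_est = 6.3000·√(0.9440·0.0560) ≈ 1.4485

1.45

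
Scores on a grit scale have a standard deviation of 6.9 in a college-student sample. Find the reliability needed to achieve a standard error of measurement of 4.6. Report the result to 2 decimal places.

r = 1 − (4.600/6.9)² ≈ 1 − 0.444 ≈ 0.556

0.56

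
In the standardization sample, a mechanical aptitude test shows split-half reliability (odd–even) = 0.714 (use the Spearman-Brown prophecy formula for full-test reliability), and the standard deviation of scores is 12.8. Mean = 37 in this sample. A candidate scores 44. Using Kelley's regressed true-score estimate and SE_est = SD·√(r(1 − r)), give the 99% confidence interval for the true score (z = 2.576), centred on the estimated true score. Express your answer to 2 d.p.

[30.54, 55.13]

Full-length reliability (Spearman-Brown) = 2(0.714)/(1+0.714) ≈ 0.8331
Estimated true score = 0.8331·44 + (1 − 0.8331)·37 ≈ 42.8320
SE_est = 12.8000·√[r(1 − r)] ≈ 4.7725
99% CI: 42.8320 ± 12.2940 ≈ (30.5380, 55.1259)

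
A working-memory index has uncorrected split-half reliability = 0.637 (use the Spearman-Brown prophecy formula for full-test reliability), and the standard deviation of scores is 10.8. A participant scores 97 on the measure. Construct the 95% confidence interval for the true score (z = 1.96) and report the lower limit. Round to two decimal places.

r_full = 2·0.637 / (1 + 0.637) ≈ 0.77825
The standard error of measurement is 10.80000*√(1 − 0.77825) ≈ 10.80000*0.47090 ≈ 5.08572.
1.96 * SEM ≈ 9.96802
Lower bound: 97 − 9.96802 = 87.03198

87.03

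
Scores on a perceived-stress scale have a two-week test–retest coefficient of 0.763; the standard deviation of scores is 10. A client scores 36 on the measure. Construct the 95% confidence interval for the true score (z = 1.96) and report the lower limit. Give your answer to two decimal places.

SEM = 10.0000 × √(1 − 0.7630) = 10.0000 × √0.2370 ≈ 10.0000 × 0.4868 ≈ 4.8683
Margin = 1.96 × 4.8683 ≈ 9.5418
Lower limit = 36 − 9.5418 ≈ 26.4582

26.46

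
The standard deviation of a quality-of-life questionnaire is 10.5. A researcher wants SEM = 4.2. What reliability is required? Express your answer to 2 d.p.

Required reliability = 1 − (SEM/SD)² = 1 − 0.1600 ≈ 0.8400

0.84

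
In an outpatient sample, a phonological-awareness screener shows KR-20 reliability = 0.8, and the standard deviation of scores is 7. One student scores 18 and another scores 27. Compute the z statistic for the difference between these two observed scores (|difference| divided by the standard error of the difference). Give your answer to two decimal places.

The standard error of measurement is 7.00000×√(1 − 0.80000) ≈ 7.00000×0.44721 ≈ 3.13050.
Standard error of the difference = 3.13050·√2 ≈ 4.42719
z = |18 − 27| / 4.42719 = 9 / 4.42719 ≈ 2.03289

2.03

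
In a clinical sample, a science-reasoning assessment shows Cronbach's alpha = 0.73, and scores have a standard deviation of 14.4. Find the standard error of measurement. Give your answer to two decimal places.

7.48

SEM = 14.4000*√(1 − 0.7300) ≈ 7.4825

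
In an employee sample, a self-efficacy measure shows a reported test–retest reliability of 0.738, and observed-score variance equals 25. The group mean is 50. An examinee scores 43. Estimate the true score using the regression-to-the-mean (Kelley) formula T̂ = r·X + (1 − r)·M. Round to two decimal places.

44.83

T̂ = r·X + (1 − r)·M = 0.738·43 + 0.262·50 = 31.734 + 13.100 ≈ 44.834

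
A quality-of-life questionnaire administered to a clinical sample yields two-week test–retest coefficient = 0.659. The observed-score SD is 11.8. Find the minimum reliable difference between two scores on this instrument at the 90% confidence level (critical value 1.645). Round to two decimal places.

16.03

The standard error of measurement is 11.800×√(1 − 0.659) ≈ 11.800×0.584 ≈ 6.891.
Standard error of the difference = 6.891·√2 ≈ 9.745
Smallest detectable difference = 1.645×9.745 ≈ 16.030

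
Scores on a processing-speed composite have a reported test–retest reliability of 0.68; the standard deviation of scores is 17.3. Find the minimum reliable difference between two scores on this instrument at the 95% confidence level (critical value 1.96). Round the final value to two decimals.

SEM = 17.30000 × √(1 − 0.68000) = 17.30000 × √0.32000 ≃ 17.30000 × 0.56569 ≃ 9.78636
Standard error of the difference = 9.78636·√2 ≃ 13.84000
Minimum reliable difference = 1.96 × SE_diff ≃ 1.96 × 13.84000 ≃ 27.12640

27.13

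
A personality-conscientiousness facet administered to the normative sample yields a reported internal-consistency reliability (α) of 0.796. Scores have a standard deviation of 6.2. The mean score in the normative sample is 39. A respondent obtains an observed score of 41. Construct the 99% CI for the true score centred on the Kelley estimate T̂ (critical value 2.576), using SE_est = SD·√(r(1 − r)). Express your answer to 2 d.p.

T̂ = r·X + (1 − r)·M = 0.79600·41 + 0.20400·39 = 32.63600 + 7.95600 ≈ 40.59200
SE_est = SD · √(r(1 − r)) = 6.20000 · √0.16238 ≈ 6.20000 · 0.40297 ≈ 2.49841
99% CI: 40.59200 ± 6.43590 ≈ (34.15610, 47.02790)

[34.16, 47.03]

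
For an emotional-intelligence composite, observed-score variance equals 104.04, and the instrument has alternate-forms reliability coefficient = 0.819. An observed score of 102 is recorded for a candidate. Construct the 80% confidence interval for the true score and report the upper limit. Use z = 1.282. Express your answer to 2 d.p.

SD = √104.04 ≈ 10.200
SEM = 10.200 * √(1 − 0.819) = 10.200 * √0.181 ≈ 10.200 * 0.425 ≈ 4.339
Half-width = 1.282*4.339 ≈ 5.563
Upper limit = 102 + 5.563 ≈ 107.563

107.56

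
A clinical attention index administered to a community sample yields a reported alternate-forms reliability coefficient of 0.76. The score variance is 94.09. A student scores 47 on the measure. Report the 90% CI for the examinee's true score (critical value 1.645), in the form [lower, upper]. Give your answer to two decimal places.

[39.18, 54.82]

SD = √94.09 ≈ 9.70000
SEM = 9.70000 · √(1 − 0.76000) = 9.70000 · √0.24000 ≈ 9.70000 · 0.48990 ≈ 4.75201
1.645 · SEM ≈ 7.81706
CI = 47 ± 7.81706 → [39.18294, 54.81706]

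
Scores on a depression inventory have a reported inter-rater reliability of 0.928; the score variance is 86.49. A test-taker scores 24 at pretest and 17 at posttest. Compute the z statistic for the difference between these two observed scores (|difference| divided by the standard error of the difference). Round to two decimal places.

σ = 86.49^(1/2) = 9.300
SEM = 9.300×√(1 − 0.928) ≈ 2.495
Standard error of the difference = 2.495·√2 ≈ 3.529
z = |24 − 17| / 3.529 = 7 / 3.529 ≈ 1.984

1.98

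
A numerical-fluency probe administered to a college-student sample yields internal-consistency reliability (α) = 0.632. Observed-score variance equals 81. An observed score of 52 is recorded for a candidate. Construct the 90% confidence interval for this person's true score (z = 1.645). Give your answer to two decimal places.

SD = √81 ≃ 9.000
SEM = 9.000 × √(1 − 0.632) = 9.000 × √0.368 ≃ 9.000 × 0.607 ≃ 5.460
1.645 × SEM ≃ 8.981
CI = 52 ± 8.981 → [43.019, 60.981]

[43.02, 60.98]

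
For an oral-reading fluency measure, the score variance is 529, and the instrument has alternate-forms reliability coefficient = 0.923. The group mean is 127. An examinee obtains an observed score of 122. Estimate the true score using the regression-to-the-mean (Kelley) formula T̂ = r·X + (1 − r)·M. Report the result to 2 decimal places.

T̂ = r·X + (1 − r)·M = 0.923×122 + 0.077×127 = 112.606 + 9.779 ≈ 122.385

122.39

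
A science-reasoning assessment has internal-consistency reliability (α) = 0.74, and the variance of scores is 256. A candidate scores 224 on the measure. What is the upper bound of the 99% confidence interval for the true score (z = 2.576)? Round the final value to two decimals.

σ = 256^(1/2) = 16.0000
SEM = 16.0000 * √(1 − 0.7400) = 16.0000 * √0.2600 ≃ 16.0000 * 0.5099 ≃ 8.1584
2.576 * SEM ≃ 21.0161
Upper limit = 224 + 21.0161 ≃ 245.0161

245.02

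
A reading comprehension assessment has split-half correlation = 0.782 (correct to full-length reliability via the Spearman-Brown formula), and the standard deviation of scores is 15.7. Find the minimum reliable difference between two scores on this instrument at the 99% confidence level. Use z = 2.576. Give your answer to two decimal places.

r_full = 2·0.782 / (1 + 0.782) ≈ 0.87767
SEM = 15.70000 · √(1 − 0.87767) = 15.70000 · √0.12233 ≈ 15.70000 · 0.34976 ≈ 5.49129
SE_diff = √2 · SEM ≈ 7.76585
Smallest detectable difference = 2.576·7.76585 ≈ 20.00483

20.00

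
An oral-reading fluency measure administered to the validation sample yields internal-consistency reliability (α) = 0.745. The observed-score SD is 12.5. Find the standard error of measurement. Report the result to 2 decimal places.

SEM = 12.500 · √(1 − 0.745) = 12.500 · √0.255 ≈ 12.500 · 0.505 ≈ 6.312

6.31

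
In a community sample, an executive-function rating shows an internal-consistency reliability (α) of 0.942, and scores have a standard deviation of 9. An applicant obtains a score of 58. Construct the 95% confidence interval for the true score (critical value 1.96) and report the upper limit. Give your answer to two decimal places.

SEM = 9.0000·√(1 − 0.9420) ≈ 2.1675
1.96 · SEM ≈ 4.2483
Upper limit = 58 + 4.2483 ≈ 62.2483

62.25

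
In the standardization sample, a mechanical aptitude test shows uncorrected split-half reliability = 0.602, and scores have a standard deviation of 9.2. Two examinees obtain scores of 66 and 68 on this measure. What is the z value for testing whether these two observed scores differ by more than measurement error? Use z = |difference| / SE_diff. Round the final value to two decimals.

0.31

Spearman-Brown: r = 2(0.602) / (1 + 0.602) = 1.204 / 1.602 ≈ 0.752
SEM = 9.200*√(1 − 0.752) ≈ 4.586
SE_diff = SEM * √2 ≈ 4.586 * 1.414 ≈ 6.485
z = 2 / 6.485 ≈ 0.308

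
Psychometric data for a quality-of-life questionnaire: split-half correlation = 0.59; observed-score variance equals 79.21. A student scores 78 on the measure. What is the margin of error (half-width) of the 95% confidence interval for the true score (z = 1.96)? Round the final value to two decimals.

SD = √79.21 = 8.900
Full-length reliability (Spearman-Brown) = 2(0.59)/(1+0.59) ≃ 0.742
SEM = 8.900 × √(1 − 0.742) = 8.900 × √0.258 ≃ 8.900 × 0.508 ≃ 4.519
Half-width = 1.96×4.519 ≃ 8.858

8.86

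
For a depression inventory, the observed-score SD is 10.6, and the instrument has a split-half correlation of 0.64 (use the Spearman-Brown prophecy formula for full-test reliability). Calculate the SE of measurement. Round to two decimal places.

r_full = 2·0.64 / (1 + 0.64) ≈ 0.7805
SEM = 10.6000×√(1 − 0.7805) ≈ 4.9663

4.97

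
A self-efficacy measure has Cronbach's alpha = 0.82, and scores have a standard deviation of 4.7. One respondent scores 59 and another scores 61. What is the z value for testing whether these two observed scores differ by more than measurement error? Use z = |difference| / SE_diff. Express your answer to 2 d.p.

SEM = 4.700*√(1 − 0.820) ≈ 1.994
Standard error of the difference = 1.994·√2 ≈ 2.820
z = |59 − 61| / 2.820 = 2 / 2.820 ≈ 0.709

0.71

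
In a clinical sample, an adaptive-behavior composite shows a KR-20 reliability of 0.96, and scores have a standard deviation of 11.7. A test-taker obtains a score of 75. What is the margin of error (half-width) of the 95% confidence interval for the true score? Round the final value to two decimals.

4.59

The standard error of measurement is 11.700×√(1 − 0.960) ≈ 11.700×0.200 ≈ 2.340.
Half-width = 1.96×2.340 ≈ 4.586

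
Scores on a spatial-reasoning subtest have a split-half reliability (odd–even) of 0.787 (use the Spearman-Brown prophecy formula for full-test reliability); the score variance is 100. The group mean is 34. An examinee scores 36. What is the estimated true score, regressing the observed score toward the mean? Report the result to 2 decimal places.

r_full = 2·0.787 / (1 + 0.787) ≈ 0.881
Estimated true score = 0.881·36 + (1 − 0.881)·34 ≈ 35.762

35.76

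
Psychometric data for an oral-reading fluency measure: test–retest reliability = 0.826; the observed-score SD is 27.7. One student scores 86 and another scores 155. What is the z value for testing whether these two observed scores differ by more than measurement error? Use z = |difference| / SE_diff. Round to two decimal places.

SEM = 27.70000×√(1 − 0.82600) ≈ 11.55459
Standard error of the difference = 11.55459·√2 ≈ 16.34065
z = 69 / 16.34065 ≈ 4.22260

4.22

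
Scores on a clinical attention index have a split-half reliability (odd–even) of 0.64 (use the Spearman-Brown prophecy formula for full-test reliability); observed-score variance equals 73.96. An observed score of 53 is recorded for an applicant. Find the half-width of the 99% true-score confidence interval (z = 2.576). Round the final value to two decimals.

SD = √73.96 = 8.600
Full-length reliability (Spearman-Brown) = 2(0.64)/(1+0.64) ≈ 0.780
SEM = 8.600 * √(1 − 0.780) = 8.600 * √0.220 ≈ 8.600 * 0.469 ≈ 4.029
Margin = 2.576 * 4.029 ≈ 10.379

10.38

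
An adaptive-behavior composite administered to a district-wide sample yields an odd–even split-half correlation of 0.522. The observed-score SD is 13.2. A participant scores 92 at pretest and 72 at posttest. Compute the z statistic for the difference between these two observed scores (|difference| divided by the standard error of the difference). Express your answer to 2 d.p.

Full-length reliability (Spearman-Brown) = 2(0.522)/(1+0.522) ≈ 0.68594
SEM = 13.20000 × √(1 − 0.68594) = 13.20000 × √0.31406 ≈ 13.20000 × 0.56041 ≈ 7.39742
Standard error of the difference = 7.39742·√2 ≈ 10.46154
z = 20 / 10.46154 ≈ 1.91176

1.91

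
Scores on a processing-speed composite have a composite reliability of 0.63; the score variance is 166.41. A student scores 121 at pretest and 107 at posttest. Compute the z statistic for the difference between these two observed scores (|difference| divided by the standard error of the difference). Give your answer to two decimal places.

SD = √166.41 = 12.9000
SEM = 12.9000 · √(1 − 0.6300) = 12.9000 · √0.3700 ≃ 12.9000 · 0.6083 ≃ 7.8468
SE_diff = SEM · √2 ≃ 7.8468 · 1.4142 ≃ 11.0970
z = 14 / 11.0970 ≃ 1.2616

1.26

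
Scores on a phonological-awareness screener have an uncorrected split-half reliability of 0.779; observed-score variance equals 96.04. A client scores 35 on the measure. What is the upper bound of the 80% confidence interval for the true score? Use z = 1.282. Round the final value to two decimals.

39.43

SD = √96.04 ≈ 9.800
Spearman-Brown: r = 2(0.779) / (1 + 0.779) = 1.558 / 1.779 ≈ 0.876
The standard error of measurement is 9.800*√(1 − 0.876) ≈ 9.800*0.352 ≈ 3.454.
1.282 * SEM ≈ 4.428
Upper bound: 35 + 4.428 = 39.428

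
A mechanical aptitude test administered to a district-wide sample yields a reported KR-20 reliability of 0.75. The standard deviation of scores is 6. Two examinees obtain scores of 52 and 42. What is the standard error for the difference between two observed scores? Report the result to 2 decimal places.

4.24

The standard error of measurement is 6.000·√(1 − 0.750) ≃ 6.000·0.500 ≃ 3.000.
SE_diff = SEM · √2 ≃ 3.000 · 1.414 ≃ 4.243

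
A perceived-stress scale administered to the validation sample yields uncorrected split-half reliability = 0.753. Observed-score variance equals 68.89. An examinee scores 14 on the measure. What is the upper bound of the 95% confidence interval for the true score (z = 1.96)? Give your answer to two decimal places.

20.11

σ = 68.89^(1/2) = 8.300
r_full = 2·0.753 / (1 + 0.753) ≈ 0.859
SEM = 8.300 × √(1 − 0.859) = 8.300 × √0.141 ≈ 8.300 × 0.375 ≈ 3.116
Margin = 1.96 × 3.116 ≈ 6.106
Upper limit = 14 + 6.106 ≈ 20.106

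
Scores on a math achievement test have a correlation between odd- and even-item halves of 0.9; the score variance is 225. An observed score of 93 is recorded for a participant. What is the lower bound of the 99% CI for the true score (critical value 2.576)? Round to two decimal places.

σ = 225^(1/2) = 15.00000
Full-length reliability (Spearman-Brown) = 2(0.9)/(1+0.9) ≃ 0.94737
The standard error of measurement is 15.00000·√(1 − 0.94737) ≃ 15.00000·0.22942 ≃ 3.44124.
2.576 · SEM ≃ 8.86462
Lower bound: 93 − 8.86462 = 84.13538

84.14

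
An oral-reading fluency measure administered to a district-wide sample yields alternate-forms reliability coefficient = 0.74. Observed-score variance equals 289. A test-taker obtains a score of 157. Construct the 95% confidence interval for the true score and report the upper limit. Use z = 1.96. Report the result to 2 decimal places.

173.99

SD = √289 ≃ 17.00000
SEM = 17.00000 × √(1 − 0.74000) = 17.00000 × √0.26000 ≃ 17.00000 × 0.50990 ≃ 8.66833
Margin = 1.96 × 8.66833 ≃ 16.98993
Upper bound: 157 + 16.98993 = 173.98993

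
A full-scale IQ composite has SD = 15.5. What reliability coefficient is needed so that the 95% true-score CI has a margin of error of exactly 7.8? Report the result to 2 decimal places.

SEM needed = half-width / z = 7.8/1.96 ≈ 3.980
r = 1 − (3.980/15.5)² ≈ 1 − 0.066 ≈ 0.934

0.93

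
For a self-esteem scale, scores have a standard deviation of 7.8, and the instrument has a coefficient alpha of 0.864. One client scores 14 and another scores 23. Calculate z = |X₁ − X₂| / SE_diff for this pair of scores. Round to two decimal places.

The standard error of measurement is 7.8000·√(1 − 0.8640) ≈ 7.8000·0.3688 ≈ 2.8765.
Standard error of the difference = 2.8765·√2 ≈ 4.0680
z = 9 / 4.0680 ≈ 2.2124

2.21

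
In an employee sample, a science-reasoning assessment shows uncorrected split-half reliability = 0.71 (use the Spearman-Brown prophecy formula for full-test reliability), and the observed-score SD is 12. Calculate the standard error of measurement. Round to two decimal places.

Full-length reliability (Spearman-Brown) = 2(0.71)/(1+0.71) ≈ 0.830
SEM = 12.000 × √(1 − 0.830) = 12.000 × √0.170 ≈ 12.000 × 0.412 ≈ 4.942

4.94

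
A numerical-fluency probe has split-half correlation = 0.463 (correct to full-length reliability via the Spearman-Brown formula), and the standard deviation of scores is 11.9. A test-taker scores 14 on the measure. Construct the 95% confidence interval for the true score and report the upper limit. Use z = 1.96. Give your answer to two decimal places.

r_full = 2·0.463 / (1 + 0.463) ≃ 0.633
The standard error of measurement is 11.900*√(1 − 0.633) ≃ 11.900*0.606 ≃ 7.210.
Margin = 1.96 * 7.210 ≃ 14.131
Upper bound: 14 + 14.131 = 28.131

28.13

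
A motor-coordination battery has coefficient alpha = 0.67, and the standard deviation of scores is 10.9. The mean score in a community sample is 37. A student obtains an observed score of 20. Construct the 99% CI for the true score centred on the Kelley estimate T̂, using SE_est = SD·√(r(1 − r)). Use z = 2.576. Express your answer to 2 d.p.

[12.41, 38.81]

Estimated true score = 0.6700*20 + (1 − 0.6700)*37 ≃ 25.6100
SE_est = SD * √(r(1 − r)) = 10.9000 * √0.2211 ≃ 10.9000 * 0.4702 ≃ 5.1253
CI = 25.6100 ± 2.576 * 5.1253 → [12.4072, 38.8128]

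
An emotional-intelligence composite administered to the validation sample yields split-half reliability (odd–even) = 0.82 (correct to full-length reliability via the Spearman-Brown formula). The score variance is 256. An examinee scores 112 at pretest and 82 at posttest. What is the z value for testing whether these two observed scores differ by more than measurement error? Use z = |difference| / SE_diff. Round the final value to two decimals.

4.22

SD = √256 = 16.0000
Spearman-Brown: r = 2(0.82) / (1 + 0.82) = 1.6400 / 1.8200 ≈ 0.9011
SEM = 16.0000 × √(1 − 0.9011) = 16.0000 × √0.0989 ≈ 16.0000 × 0.3145 ≈ 5.0318
Standard error of the difference = 5.0318·√2 ≈ 7.1160
z = 30 / 7.1160 ≈ 4.2159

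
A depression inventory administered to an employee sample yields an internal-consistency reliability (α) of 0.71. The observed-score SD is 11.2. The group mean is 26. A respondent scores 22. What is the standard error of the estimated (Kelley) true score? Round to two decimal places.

5.08

SE_est = 11.2000·√[r(1 − r)] ≃ 5.0821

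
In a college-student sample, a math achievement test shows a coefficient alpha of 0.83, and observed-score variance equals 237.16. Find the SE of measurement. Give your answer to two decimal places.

6.35

SD = √237.16 ≈ 15.4000
SEM = 15.4000 × √(1 − 0.8300) = 15.4000 × √0.1700 ≈ 15.4000 × 0.4123 ≈ 6.3496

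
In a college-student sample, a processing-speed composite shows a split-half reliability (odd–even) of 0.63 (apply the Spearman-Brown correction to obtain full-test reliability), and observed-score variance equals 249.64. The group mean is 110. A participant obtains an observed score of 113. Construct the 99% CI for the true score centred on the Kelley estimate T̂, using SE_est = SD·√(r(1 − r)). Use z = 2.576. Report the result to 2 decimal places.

[95.27, 129.37]

SD = √249.64 = 15.80000
Full-length reliability (Spearman-Brown) = 2(0.63)/(1+0.63) ≈ 0.77301
Estimated true score = 0.77301*113 + (1 − 0.77301)*110 ≈ 112.31902
SE_est = SD * √(r(1 − r)) = 15.80000 * √0.17547 ≈ 15.80000 * 0.41889 ≈ 6.61844
99% CI: 112.31902 ± 17.04910 ≈ (95.26992, 129.36812)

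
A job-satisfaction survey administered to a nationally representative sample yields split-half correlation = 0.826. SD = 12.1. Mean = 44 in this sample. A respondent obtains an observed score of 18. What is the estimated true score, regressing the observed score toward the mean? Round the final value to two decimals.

20.48

Full-length reliability (Spearman-Brown) = 2(0.826)/(1+0.826) ≈ 0.90471
T̂ = r·X + (1 − r)·M = 0.90471*18 + 0.09529*44 ≈ 16.28478 + 4.19277 ≈ 20.47755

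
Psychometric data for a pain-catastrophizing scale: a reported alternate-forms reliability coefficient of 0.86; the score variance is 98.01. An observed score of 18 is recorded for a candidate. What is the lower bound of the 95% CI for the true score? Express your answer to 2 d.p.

σ = 98.01^(1/2) = 9.9000
SEM = 9.9000·√(1 − 0.8600) ≃ 3.7042
1.96 · SEM ≃ 7.2603
Lower bound: 18 − 7.2603 = 10.7397

10.74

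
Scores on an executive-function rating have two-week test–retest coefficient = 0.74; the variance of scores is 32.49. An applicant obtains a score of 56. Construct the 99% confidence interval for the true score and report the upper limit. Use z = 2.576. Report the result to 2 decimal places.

63.49

SD = √32.49 ≃ 5.7000
SEM = 5.7000·√(1 − 0.7400) ≃ 2.9064
Half-width = 2.576·2.9064 ≃ 7.4870
Upper bound: 56 + 7.4870 = 63.4870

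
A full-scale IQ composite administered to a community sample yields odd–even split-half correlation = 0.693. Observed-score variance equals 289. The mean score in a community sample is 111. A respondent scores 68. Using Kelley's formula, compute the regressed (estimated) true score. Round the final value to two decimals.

Full-length reliability (Spearman-Brown) = 2(0.693)/(1+0.693) ≈ 0.8187
T̂ = 0.8187(68) + 0.1813(111) ≈ 75.7974

75.80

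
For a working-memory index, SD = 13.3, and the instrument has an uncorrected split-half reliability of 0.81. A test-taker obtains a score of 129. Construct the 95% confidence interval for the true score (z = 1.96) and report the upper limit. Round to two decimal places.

137.45

Full-length reliability (Spearman-Brown) = 2(0.81)/(1+0.81) ≈ 0.895
SEM = 13.300·√(1 − 0.895) ≈ 4.309
Margin = 1.96 · 4.309 ≈ 8.446
Upper limit = 129 + 8.446 ≈ 137.446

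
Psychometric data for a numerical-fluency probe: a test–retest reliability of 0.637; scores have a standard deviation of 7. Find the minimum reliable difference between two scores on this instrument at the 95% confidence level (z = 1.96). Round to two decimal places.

SEM = 7.000 · √(1 − 0.637) = 7.000 · √0.363 ≃ 7.000 · 0.602 ≃ 4.217
Standard error of the difference = 4.217·√2 ≃ 5.964
Minimum reliable difference = 1.96 · SE_diff ≃ 1.96 · 5.964 ≃ 11.690

11.69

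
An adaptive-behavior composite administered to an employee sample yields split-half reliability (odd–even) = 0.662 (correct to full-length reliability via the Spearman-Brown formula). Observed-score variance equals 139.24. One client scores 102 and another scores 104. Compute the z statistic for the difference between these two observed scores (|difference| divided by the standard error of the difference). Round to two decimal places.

SD = √139.24 = 11.800
Full-length reliability (Spearman-Brown) = 2(0.662)/(1+0.662) ≈ 0.797
SEM = 11.800 × √(1 − 0.797) = 11.800 × √0.203 ≈ 11.800 × 0.451 ≈ 5.321
SE_diff = √2 × SEM ≈ 7.526
z = 2 / 7.526 ≈ 0.266

0.27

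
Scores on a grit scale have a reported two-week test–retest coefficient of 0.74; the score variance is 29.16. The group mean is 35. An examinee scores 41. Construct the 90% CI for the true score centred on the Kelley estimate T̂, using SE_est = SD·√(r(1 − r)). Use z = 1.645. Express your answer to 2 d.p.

[35.54, 43.34]

SD = √29.16 = 5.400
T̂ = r·X + (1 − r)·M = 0.740*41 + 0.260*35 = 30.340 + 9.100 ≃ 39.440
SE_est = 5.400*√(0.740*0.260) ≃ 2.369
90% CI: 39.440 ± 3.896 ≃ (35.544, 43.336)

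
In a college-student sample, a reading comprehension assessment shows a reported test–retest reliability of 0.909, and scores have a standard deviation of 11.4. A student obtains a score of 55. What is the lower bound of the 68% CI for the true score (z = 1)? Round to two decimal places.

SEM = 11.40000·√(1 − 0.90900) ≃ 3.43895
Half-width = 1·3.43895 ≃ 3.43895
Lower limit = 55 − 3.43895 ≃ 51.56105

51.56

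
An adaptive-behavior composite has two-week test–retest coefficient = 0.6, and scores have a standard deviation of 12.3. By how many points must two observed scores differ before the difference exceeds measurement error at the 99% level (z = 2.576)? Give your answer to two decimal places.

The standard error of measurement is 12.3000×√(1 − 0.6000) ≃ 12.3000×0.6325 ≃ 7.7792.
Standard error of the difference = 7.7792·√2 ≃ 11.0015
Smallest detectable difference = 2.576×11.0015 ≃ 28.3397

28.34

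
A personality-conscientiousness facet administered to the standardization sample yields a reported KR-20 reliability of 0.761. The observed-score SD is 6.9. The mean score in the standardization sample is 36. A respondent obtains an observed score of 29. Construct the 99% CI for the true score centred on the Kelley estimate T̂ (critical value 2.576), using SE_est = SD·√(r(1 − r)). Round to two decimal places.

[23.09, 38.25]

T̂ = r·X + (1 − r)·M = 0.761×29 + 0.239×36 = 22.069 + 8.604 ≈ 30.673
SE_est = SD × √(r(1 − r)) = 6.900 × √0.182 ≈ 6.900 × 0.426 ≈ 2.943
CI = 30.673 ± 2.576 × 2.943 → [23.093, 38.253]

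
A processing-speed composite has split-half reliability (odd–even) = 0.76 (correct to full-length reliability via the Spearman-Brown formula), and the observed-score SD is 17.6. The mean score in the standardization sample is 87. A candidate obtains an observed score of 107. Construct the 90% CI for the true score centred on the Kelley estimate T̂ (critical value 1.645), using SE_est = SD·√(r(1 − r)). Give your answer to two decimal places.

Full-length reliability (Spearman-Brown) = 2(0.76)/(1+0.76) ≈ 0.864
T̂ = r·X + (1 − r)·M = 0.864*107 + 0.136*87 ≈ 92.409 + 11.864 ≈ 104.273
SE_est = 17.600·√[r(1 − r)] ≈ 6.040
90% CI: 104.273 ± 9.936 ≈ (94.337, 114.208)

[94.34, 114.21]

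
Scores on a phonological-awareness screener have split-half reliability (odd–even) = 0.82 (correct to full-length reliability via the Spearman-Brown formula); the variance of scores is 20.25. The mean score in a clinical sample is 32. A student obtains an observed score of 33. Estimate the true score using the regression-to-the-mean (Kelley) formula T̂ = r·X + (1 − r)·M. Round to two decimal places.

32.90

r_full = 2·0.82 / (1 + 0.82) ≃ 0.9011
T̂ = 0.9011(33) + 0.0989(32) ≃ 32.9011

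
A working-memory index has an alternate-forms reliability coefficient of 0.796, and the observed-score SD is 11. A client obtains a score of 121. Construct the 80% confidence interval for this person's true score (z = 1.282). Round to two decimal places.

[114.63, 127.37]

The standard error of measurement is 11.0000*√(1 − 0.7960) ≈ 11.0000*0.4517 ≈ 4.9683.
1.282 * SEM ≈ 6.3694
80% CI: 121 ± 6.3694 = [114.6306, 127.3694]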